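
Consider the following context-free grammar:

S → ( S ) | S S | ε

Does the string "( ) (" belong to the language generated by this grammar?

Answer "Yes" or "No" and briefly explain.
Each production adds parentheses only in matched pairs (S → ( S )) or none at all, so every derived string has equally many '(' and ')'. The string ( ) ( has two '(' and one ')', so it cannot be derived.

Final answer: No - no valid derivation exists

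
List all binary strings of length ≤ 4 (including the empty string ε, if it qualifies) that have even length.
Checking every binary string of length 0 to 4:
  Length 0: accepted: ε | rejected: (none)
  Length 1: accepted: (none) | rejected: 0, 1
  Length 2: accepted: 00, 01, 10, 11 | rejected: (none)
  Length 3: accepted: (none) | rejected: 000, 001, 010, 011, 100, 101, 110, 111
  Length 4: accepted: 0000, 0001, 0010, 0011, 0100, 0101, 0110, 0111, 1000, 1001, 1010, 1011, 1100, 1101, 1110, 1111 | rejected: (none)
Total: 21 string(s).

Final answer: ε, 00, 01, 10, 11, 0000, 0001, 0010, 0011, 0100, 0101, 0110, 0111, 1000, 1001, 1010, 1011, 1100, 1101, 1110, 1111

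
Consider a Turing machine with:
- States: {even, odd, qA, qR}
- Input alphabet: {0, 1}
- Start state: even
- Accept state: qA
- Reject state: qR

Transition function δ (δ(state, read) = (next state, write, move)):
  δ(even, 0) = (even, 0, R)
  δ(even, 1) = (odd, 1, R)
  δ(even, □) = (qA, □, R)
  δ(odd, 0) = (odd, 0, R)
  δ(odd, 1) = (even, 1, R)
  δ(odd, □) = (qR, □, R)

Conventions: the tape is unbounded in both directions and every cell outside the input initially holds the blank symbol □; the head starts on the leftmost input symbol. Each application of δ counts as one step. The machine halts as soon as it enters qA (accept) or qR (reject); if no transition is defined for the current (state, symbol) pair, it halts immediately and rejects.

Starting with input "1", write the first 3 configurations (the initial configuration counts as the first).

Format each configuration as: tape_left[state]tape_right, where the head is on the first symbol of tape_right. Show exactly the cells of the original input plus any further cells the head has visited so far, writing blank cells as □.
Step 0: [even]1 (head at position 0)
Step 1: δ(even, 1) = (odd, 1, R)  ⊢  1[odd]□ (head at position 1)
Step 2: δ(odd, □) = (qR, □, R)  ⊢  1□[qR]□ (head at position 2)

Final answer: [even]1 ⊢ 1[odd]□ ⊢ 1□[qR]□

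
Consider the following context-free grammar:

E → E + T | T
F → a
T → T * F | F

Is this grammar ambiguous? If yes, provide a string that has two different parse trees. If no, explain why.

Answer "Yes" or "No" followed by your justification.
This is the standard stratified expression grammar: '+' is introduced only by the left-recursive rule E → E + T and '*' only by the left-recursive rule T → T * F, with F → a. For any string, the last '+' must be the one produced at the root E (everything after it is a T containing no '+'), and likewise within each T the last '*' is produced at its root. This fixes the parse tree uniquely (left-associative, '*' binding tighter than '+'), so every string has exactly one parse tree.

Final answer: No - the grammar is unambiguous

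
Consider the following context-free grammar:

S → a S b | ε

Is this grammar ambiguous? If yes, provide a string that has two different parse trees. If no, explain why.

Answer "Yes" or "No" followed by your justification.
At every step exactly one production applies: if the remaining string to generate is non-empty it starts with a and ends with b, forcing S → a S b; if it is empty, S → ε is forced. Hence each string a^n b^n has exactly one derivation (S → a S b applied n times, then S → ε) and one parse tree.

Final answer: No - the grammar is unambiguous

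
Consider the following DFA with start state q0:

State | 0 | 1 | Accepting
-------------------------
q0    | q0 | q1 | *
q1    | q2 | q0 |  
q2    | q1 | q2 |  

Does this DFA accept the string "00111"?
Start in q0.
Read '0': q0 → q0
Read '0': q0 → q0
Read '1': q0 → q1
Read '1': q1 → q0
Read '1': q0 → q1
Final state q1 is not accepting, so the string is rejected.

Final answer: No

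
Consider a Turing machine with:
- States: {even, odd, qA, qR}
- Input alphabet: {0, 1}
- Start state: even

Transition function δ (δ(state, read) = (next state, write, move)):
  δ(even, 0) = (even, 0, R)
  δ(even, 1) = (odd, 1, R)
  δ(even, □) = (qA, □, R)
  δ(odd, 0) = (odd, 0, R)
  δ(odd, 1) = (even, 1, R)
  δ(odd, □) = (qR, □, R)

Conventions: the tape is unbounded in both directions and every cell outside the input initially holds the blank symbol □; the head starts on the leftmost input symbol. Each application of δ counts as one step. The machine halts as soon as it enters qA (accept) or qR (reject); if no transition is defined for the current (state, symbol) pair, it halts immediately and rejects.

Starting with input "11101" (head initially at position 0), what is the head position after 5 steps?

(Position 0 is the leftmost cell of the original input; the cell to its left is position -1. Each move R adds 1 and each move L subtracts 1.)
Step 0: [even]11101 (head at position 0)
Step 1: δ(even, 1) = (odd, 1, R)  ⊢  1[odd]1101 (head at position 1)
Step 2: δ(odd, 1) = (even, 1, R)  ⊢  11[even]101 (head at position 2)
Step 3: δ(even, 1) = (odd, 1, R)  ⊢  111[odd]01 (head at position 3)
Step 4: δ(odd, 0) = (odd, 0, R)  ⊢  1110[odd]1 (head at position 4)
Step 5: δ(odd, 1) = (even, 1, R)  ⊢  11101[even]□ (head at position 5)
Head position after 5 steps: 5

Final answer: Position 5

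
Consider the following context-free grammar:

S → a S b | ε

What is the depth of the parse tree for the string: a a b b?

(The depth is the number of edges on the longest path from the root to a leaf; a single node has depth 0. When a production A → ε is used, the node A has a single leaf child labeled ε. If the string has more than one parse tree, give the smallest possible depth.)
The only parse tree applies S → a S b 2 times (once per matching a…b pair) and then S → ε.
The S nodes sit at depths 0, 1, …, 2; the innermost S (depth 2) has the single child ε at depth 3.
The terminal leaves a, b are at depths 1..2, so the longest root-to-leaf path is S → S → … → S → ε with 3 edges.
Depth = 3.

Final answer: 3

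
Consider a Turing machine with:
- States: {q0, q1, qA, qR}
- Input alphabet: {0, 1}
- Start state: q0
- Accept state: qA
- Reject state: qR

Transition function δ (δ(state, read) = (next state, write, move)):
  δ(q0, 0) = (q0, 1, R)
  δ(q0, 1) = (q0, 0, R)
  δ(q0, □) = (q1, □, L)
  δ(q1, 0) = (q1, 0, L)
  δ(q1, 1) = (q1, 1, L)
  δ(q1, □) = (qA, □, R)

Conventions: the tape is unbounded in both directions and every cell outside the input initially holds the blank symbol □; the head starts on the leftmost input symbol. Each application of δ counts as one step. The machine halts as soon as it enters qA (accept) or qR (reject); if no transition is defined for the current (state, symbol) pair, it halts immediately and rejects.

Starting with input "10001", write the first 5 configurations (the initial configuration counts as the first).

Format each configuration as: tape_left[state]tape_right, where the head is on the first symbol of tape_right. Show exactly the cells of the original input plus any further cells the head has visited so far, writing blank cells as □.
Step 0: [q0]10001 (head at position 0)
Step 1: δ(q0, 1) = (q0, 0, R)  ⊢  0[q0]0001 (head at position 1)
Step 2: δ(q0, 0) = (q0, 1, R)  ⊢  01[q0]001 (head at position 2)
Step 3: δ(q0, 0) = (q0, 1, R)  ⊢  011[q0]01 (head at position 3)
Step 4: δ(q0, 0) = (q0, 1, R)  ⊢  0111[q0]1 (head at position 4)

Final answer: [q0]10001 ⊢ 0[q0]0001 ⊢ 01[q0]001 ⊢ 011[q0]01 ⊢ 0111[q0]1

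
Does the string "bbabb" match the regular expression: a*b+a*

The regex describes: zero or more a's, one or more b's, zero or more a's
No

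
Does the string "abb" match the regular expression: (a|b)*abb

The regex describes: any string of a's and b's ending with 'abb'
Yes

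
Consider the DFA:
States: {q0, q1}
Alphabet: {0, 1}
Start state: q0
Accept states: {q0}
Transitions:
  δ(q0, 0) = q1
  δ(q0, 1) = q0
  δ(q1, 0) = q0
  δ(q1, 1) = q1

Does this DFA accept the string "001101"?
Processing string "001101":
  q0 --0--> q1
  q1 --0--> q0
  q0 --1--> q0
  q0 --1--> q0
  q0 --0--> q1
  q1 --1--> q1
Final state: q1
Accept states: {q0}
q1 is not an accept state, so the string is rejected.

Final answer: No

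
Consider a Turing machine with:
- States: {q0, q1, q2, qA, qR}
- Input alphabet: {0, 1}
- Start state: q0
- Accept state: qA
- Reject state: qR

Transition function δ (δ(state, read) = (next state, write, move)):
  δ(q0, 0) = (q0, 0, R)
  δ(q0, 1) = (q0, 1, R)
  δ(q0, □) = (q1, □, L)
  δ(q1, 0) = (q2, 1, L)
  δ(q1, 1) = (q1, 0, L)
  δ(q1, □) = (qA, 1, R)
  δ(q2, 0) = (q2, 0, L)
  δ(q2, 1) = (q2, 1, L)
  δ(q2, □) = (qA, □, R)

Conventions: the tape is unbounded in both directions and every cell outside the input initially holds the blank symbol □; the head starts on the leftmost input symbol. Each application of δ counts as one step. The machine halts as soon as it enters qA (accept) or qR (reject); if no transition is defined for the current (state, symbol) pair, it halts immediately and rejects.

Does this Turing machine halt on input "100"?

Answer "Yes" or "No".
Step 0: [q0]100 (head at position 0)
Step 1: δ(q0, 1) = (q0, 1, R)  ⊢  1[q0]00 (head at position 1)
Step 2: δ(q0, 0) = (q0, 0, R)  ⊢  10[q0]0 (head at position 2)
Step 3: δ(q0, 0) = (q0, 0, R)  ⊢  100[q0]□ (head at position 3)
Step 4: δ(q0, □) = (q1, □, L)  ⊢  10[q1]0□ (head at position 2)
Step 5: δ(q1, 0) = (q2, 1, L)  ⊢  1[q2]01□ (head at position 1)
Step 6: δ(q2, 0) = (q2, 0, L)  ⊢  [q2]101□ (head at position 0)
Step 7: δ(q2, 1) = (q2, 1, L)  ⊢  [q2]□101□ (head at position -1)
Step 8: δ(q2, □) = (qA, □, R)  ⊢  □[qA]101□ (head at position 0)
The machine is in qA, so it halts and accepts.
It halts after 8 steps.

Final answer: Yes - halts after 8 steps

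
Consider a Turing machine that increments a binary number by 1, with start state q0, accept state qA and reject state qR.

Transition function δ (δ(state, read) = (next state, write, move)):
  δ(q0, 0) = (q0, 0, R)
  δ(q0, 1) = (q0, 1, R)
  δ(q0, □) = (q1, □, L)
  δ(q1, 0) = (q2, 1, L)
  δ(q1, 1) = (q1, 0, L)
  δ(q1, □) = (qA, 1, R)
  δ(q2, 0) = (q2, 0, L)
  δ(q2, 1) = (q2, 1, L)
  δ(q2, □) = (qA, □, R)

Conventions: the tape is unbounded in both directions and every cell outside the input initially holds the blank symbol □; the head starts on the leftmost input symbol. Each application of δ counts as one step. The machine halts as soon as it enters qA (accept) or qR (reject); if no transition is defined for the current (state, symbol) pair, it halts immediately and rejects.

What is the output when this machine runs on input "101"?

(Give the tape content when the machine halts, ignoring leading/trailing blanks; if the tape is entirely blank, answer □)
Step 0: [q0]101 (head at position 0)
Step 1: δ(q0, 1) = (q0, 1, R)  ⊢  1[q0]01 (head at position 1)
Step 2: δ(q0, 0) = (q0, 0, R)  ⊢  10[q0]1 (head at position 2)
Step 3: δ(q0, 1) = (q0, 1, R)  ⊢  101[q0]□ (head at position 3)
Step 4: δ(q0, □) = (q1, □, L)  ⊢  10[q1]1□ (head at position 2)
Step 5: δ(q1, 1) = (q1, 0, L)  ⊢  1[q1]00□ (head at position 1)
Step 6: δ(q1, 0) = (q2, 1, L)  ⊢  [q2]110□ (head at position 0)
Step 7: δ(q2, 1) = (q2, 1, L)  ⊢  [q2]□110□ (head at position -1)
Step 8: δ(q2, □) = (qA, □, R)  ⊢  □[qA]110□ (head at position 0)
The machine is in qA, so it halts and accepts.
Tape content when halted (ignoring surrounding blanks): 110

Final answer: Output: 110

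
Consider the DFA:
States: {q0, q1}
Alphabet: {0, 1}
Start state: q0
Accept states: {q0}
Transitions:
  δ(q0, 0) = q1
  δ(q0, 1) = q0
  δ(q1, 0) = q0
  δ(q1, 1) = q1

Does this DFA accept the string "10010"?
Processing string "10010":
  q0 --1--> q0
  q0 --0--> q1
  q1 --0--> q0
  q0 --1--> q0
  q0 --0--> q1
Final state: q1
Accept states: {q0}
q1 is not an accept state, so the string is rejected.

Final answer: No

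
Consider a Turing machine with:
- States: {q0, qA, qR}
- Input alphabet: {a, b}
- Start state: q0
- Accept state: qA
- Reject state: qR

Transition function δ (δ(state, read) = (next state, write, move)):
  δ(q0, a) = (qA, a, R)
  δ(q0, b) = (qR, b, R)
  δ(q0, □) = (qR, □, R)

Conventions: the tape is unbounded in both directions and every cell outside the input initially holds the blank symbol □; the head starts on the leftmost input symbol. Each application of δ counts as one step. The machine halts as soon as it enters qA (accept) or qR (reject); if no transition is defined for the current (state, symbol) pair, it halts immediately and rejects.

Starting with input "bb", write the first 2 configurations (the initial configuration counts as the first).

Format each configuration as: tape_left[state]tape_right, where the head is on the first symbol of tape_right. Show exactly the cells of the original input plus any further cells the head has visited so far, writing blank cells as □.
Step 0: [q0]bb (head at position 0)
Step 1: δ(q0, b) = (qR, b, R)  ⊢  b[qR]b (head at position 1)

Final answer: [q0]bb ⊢ b[qR]b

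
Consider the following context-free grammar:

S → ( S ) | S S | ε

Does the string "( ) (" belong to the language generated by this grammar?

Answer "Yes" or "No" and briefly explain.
Each production adds parentheses only in matched pairs (S → ( S )) or none at all, so every derived string has equally many '(' and ')'. The string ( ) ( has two '(' and one ')', so it cannot be derived.

Final answer: No - no valid derivation exists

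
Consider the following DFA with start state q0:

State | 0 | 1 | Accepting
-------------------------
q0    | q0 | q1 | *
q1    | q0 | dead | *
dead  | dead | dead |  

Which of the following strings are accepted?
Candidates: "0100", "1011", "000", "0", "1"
"0100": q0 → q0 → q1 → q0 → q0; q0 is accepting → accepted
"1011": q0 → q1 → q0 → q1 → dead; dead is not accepting → rejected
"000": q0 → q0 → q0 → q0; q0 is accepting → accepted
"0": q0 → q0; q0 is accepting → accepted
"1": q0 → q1; q1 is accepting → accepted

Final answer: "0100", "000", "0", "1"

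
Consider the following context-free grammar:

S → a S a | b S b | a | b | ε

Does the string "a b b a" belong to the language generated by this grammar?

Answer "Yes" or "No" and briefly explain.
A derivation exists: S ⇒ a S a ⇒ a b S b a ⇒ a b b a (using S → a S a, S → b S b, then S → ε).

Final answer: Yes - a valid derivation exists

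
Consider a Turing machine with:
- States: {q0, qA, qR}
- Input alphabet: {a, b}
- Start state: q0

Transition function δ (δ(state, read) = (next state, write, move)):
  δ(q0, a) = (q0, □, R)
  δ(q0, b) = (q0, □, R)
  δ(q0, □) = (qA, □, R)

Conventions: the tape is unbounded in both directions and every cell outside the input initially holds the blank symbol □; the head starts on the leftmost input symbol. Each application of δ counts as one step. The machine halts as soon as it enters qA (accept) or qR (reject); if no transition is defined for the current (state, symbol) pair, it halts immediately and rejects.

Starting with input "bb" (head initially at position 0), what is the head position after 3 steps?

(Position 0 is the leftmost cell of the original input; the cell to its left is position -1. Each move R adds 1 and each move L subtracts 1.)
Step 0: [q0]bb (head at position 0)
Step 1: δ(q0, b) = (q0, □, R)  ⊢  □[q0]b (head at position 1)
Step 2: δ(q0, b) = (q0, □, R)  ⊢  □□[q0]□ (head at position 2)
Step 3: δ(q0, □) = (qA, □, R)  ⊢  □□□[qA]□ (head at position 3)
Head position after 3 steps: 3

Final answer: Position 3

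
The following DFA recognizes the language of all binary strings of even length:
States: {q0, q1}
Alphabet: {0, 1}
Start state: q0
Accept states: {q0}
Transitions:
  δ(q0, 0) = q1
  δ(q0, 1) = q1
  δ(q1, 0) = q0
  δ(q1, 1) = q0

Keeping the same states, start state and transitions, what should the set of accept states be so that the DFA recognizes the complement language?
The DFA is complete (every state has a transition on every symbol), so the complement
is recognized by the same DFA with accepting and non-accepting states swapped.
Original accept states: {q0}
Complement accept states = All states - Original accept states
= {q0, q1} - {q0}
= {q1}
Complement language: strings of ODD length

Final answer: {q1}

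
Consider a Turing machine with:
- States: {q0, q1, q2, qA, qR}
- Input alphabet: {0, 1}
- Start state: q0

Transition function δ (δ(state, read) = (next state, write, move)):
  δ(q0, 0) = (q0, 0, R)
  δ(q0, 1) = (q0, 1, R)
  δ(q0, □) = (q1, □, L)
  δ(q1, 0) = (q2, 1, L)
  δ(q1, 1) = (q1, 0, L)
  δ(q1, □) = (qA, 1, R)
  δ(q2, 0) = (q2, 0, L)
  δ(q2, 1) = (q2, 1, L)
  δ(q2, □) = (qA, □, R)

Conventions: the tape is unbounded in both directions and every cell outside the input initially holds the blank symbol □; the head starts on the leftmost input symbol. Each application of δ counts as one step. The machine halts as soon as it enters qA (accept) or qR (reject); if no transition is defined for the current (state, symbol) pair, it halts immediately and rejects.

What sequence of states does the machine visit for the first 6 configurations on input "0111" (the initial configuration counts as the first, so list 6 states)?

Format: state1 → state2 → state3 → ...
Step 0: [q0]0111 (head at position 0)
Step 1: δ(q0, 0) = (q0, 0, R)  ⊢  0[q0]111 (head at position 1)
Step 2: δ(q0, 1) = (q0, 1, R)  ⊢  01[q0]11 (head at position 2)
Step 3: δ(q0, 1) = (q0, 1, R)  ⊢  011[q0]1 (head at position 3)
Step 4: δ(q0, 1) = (q0, 1, R)  ⊢  0111[q0]□ (head at position 4)
Step 5: δ(q0, □) = (q1, □, L)  ⊢  011[q1]1□ (head at position 3)
Reading off the states of these 6 configurations: q0 → q0 → q0 → q0 → q0 → q1

Final answer: q0 → q0 → q0 → q0 → q0 → q1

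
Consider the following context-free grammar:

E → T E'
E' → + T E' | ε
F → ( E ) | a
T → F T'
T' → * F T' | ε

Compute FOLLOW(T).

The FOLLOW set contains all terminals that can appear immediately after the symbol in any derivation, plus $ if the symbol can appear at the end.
Useful FIRST sets: FIRST(E') = {+, ε}, FIRST(T') = {*, ε} (both E' and T' are nullable).
FOLLOW(E): E is the start symbol → $; E appears in F → ( E ) followed by ')' → FOLLOW(E) = {), $}.
FOLLOW(E'): E' appears at the right end of E → T E' and of E' → + T E', so FOLLOW(E') ⊇ FOLLOW(E) (the second occurrence adds nothing new). FOLLOW(E') = {), $}.
FOLLOW(T): in E → T E' and E' → + T E', T is followed by E': add FIRST(E') minus ε = {+}; since E' is nullable, also add FOLLOW(E) and FOLLOW(E') = {), $}. FOLLOW(T) = {+, ), $}.

Final answer: {$, ), +}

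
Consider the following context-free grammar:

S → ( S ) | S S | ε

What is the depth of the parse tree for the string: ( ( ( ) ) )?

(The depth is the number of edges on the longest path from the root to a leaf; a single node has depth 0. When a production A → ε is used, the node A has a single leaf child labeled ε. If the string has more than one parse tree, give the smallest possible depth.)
The string is 3 nested pairs. The shallowest parse tree applies S → ( S ) 3 times (one node per nested pair, each a child of the previous) and then S → ε in the middle.
S nodes at depths 0..3, ε leaf at depth 4; parentheses leaves are at depths 1..3.
(Using S → S S with an S → ε child anywhere only adds levels, so it cannot give a shallower tree.)
Depth = 4.

Final answer: 4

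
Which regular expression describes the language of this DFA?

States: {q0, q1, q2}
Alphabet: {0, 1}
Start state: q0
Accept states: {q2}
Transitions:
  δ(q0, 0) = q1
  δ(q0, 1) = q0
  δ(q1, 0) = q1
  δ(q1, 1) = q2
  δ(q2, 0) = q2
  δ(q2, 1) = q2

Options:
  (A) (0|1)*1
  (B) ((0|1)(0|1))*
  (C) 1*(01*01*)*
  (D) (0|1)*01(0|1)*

Testing sample strings against the DFA:
  '11111' -> rejected
  '1011' -> accepted
  '1101' -> accepted
  '110' -> rejected
Checking each option for a counterexample:
  (A) (0|1)*1: '1' is rejected by the DFA but matches the regex → eliminated
  (B) ((0|1)(0|1))*: ε is rejected by the DFA but matches the regex → eliminated
  (C) 1*(01*01*)*: ε is rejected by the DFA but matches the regex → eliminated
  (D) (0|1)*01(0|1)*: agrees with the DFA on all strings of length ≤ 4
Only (D) (0|1)*01(0|1)* is consistent with the DFA.

Final answer: (D) (0|1)*01(0|1)*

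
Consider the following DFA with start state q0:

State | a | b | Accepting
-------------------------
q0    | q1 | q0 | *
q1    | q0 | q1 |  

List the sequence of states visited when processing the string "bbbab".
q0 → q0 → q0 → q0 → q1 → q1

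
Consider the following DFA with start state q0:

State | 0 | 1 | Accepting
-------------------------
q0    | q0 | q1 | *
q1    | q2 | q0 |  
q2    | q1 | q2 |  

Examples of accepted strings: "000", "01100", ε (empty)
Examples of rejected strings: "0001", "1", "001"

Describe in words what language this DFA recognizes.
binary numbers divisible by 3 (treating the string as a binary integer; leading zeros allowed, the empty string counts as 0)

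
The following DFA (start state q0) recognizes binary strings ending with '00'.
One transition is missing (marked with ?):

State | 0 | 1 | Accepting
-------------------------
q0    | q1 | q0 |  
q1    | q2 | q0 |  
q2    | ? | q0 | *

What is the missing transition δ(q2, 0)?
q2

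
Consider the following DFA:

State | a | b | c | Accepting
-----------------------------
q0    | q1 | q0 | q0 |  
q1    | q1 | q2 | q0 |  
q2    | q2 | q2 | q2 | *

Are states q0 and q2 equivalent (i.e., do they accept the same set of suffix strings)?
Try the suffix ε (the empty string).
From q0: q0 — not accepting.
From q2: q2 — accepting.
The two states disagree on this suffix, so they are not equivalent.

Final answer: No. Distinguishing string: ε (the empty string) - accepted from q2 but not from q0.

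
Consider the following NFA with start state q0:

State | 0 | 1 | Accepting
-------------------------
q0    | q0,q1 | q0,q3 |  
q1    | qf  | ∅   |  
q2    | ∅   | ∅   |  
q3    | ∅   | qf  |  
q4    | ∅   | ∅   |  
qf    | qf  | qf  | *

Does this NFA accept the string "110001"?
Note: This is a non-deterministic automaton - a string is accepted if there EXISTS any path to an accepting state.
Track the set of states the NFA could be in: start {q0}
Read '1': {q0} → {q0, q3}
Read '1': {q0, q3} → {q0, q3, qf}
Read '0': {q0, q3, qf} → {q0, q1, qf}
Read '0': {q0, q1, qf} → {q0, q1, qf}
Read '0': {q0, q1, qf} → {q0, q1, qf}
Read '1': {q0, q1, qf} → {q0, q3, qf}
Final set {q0, q3, qf} contains accepting state(s) {qf} → accepted.

Final answer: Yes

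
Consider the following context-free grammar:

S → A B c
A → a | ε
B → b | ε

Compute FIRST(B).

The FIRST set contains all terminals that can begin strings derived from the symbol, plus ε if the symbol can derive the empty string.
B → b contributes b; B → ε makes B nullable, contributing ε. FIRST(B) = {b, ε}.

Final answer: {b, ε}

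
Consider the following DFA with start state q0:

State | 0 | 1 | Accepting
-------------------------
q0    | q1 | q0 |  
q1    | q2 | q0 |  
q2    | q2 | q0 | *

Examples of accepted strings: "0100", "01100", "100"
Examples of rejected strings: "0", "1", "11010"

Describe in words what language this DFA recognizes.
binary strings ending with '00'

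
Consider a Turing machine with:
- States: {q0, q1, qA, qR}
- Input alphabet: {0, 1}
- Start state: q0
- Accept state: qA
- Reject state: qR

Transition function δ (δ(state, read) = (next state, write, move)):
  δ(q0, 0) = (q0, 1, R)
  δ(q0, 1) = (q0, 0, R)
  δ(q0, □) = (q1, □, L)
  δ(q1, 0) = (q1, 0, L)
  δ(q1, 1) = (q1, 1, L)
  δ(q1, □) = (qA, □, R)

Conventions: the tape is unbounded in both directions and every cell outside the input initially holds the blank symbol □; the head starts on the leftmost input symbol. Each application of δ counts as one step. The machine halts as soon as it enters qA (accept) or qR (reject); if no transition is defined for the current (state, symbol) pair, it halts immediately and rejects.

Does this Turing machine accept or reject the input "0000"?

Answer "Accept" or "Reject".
Step 0: [q0]0000 (head at position 0)
Step 1: δ(q0, 0) = (q0, 1, R)  ⊢  1[q0]000 (head at position 1)
Step 2: δ(q0, 0) = (q0, 1, R)  ⊢  11[q0]00 (head at position 2)
Step 3: δ(q0, 0) = (q0, 1, R)  ⊢  111[q0]0 (head at position 3)
Step 4: δ(q0, 0) = (q0, 1, R)  ⊢  1111[q0]□ (head at position 4)
Step 5: δ(q0, □) = (q1, □, L)  ⊢  111[q1]1□ (head at position 3)
Step 6: δ(q1, 1) = (q1, 1, L)  ⊢  11[q1]11□ (head at position 2)
Step 7: δ(q1, 1) = (q1, 1, L)  ⊢  1[q1]111□ (head at position 1)
Step 8: δ(q1, 1) = (q1, 1, L)  ⊢  [q1]1111□ (head at position 0)
Step 9: δ(q1, 1) = (q1, 1, L)  ⊢  [q1]□1111□ (head at position -1)
Step 10: δ(q1, □) = (qA, □, R)  ⊢  □[qA]1111□ (head at position 0)
The machine is in qA, so it halts and accepts.

Final answer: Accept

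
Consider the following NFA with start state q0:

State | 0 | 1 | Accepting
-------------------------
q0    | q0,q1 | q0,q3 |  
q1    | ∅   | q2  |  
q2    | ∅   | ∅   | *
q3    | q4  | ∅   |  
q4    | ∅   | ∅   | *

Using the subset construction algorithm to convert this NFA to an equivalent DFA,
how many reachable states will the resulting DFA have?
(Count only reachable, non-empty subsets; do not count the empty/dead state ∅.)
Start subset: {q0}
{q0}: on 0 → {q0, q1}, on 1 → {q0, q3}
{q0, q1}: on 0 → {q0, q1}, on 1 → {q0, q2, q3}
{q0, q3}: on 0 → {q0, q1, q4}, on 1 → {q0, q3}
{q0, q2, q3}: on 0 → {q0, q1, q4}, on 1 → {q0, q3}
{q0, q1, q4}: on 0 → {q0, q1}, on 1 → {q0, q2, q3}
Reachable non-empty subsets: {q0}, {q0, q1}, {q0, q3}, {q0, q2, q3}, {q0, q1, q4} — 5 in total.

Final answer: 5 states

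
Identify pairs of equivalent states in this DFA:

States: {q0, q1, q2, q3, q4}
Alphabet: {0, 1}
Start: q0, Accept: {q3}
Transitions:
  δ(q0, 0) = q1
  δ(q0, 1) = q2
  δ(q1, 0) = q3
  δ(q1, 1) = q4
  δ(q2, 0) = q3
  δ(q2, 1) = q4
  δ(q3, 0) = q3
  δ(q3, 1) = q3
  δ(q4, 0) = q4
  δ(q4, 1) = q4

Using the table-filling algorithm:
Round 0 – mark pairs where exactly one state is accepting: (q0,q3), (q1,q3), (q2,q3), (q3,q4)
Round 1 – newly marked: (q0,q1) [on 0: q1 vs q3, already marked]; (q0,q2) [on 0: q1 vs q3, already marked]; (q1,q4) [on 0: q3 vs q4, already marked]; (q2,q4) [on 0: q3 vs q4, already marked]
Round 2 – newly marked: (q0,q4) [on 0: q1 vs q4, already marked]
No further pairs can be marked.
(q1, q2) unmarked: δ(q1,0)=q3, δ(q2,0)=q3; δ(q1,1)=q4, δ(q2,1)=q4 → equivalent
Equivalent pairs: (q1, q2)

Final answer: Equivalent pairs: (q1, q2)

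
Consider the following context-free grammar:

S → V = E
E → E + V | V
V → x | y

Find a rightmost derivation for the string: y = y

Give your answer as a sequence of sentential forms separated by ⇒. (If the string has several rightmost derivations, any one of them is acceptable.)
Start with S.
Step 1: the rightmost non-terminal is S; apply S → V = E:  V = E
Step 2: the rightmost non-terminal is E; apply E → V:  V = V
Step 3: the rightmost non-terminal is V; apply V → y:  V = y
Step 4: the rightmost non-terminal is V; apply V → y:  y = y

Final answer: S ⇒ V = E ⇒ V = V ⇒ V = y ⇒ y = y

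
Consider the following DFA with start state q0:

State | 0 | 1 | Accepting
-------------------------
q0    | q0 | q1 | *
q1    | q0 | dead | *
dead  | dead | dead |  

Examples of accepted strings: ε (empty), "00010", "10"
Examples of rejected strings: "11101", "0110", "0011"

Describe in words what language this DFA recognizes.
binary strings with no two consecutive 1s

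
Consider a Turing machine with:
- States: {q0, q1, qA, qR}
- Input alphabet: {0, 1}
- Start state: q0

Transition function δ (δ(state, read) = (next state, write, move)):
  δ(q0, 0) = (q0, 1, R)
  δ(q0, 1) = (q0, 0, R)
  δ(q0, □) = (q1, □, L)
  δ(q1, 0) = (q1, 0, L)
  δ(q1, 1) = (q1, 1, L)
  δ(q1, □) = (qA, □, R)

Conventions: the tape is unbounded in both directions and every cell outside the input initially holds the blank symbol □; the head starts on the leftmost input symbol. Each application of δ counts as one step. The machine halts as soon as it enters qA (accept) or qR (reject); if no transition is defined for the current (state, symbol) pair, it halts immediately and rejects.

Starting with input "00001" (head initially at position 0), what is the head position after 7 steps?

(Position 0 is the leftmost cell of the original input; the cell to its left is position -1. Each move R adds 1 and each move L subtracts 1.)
Step 0: [q0]00001 (head at position 0)
Step 1: δ(q0, 0) = (q0, 1, R)  ⊢  1[q0]0001 (head at position 1)
Step 2: δ(q0, 0) = (q0, 1, R)  ⊢  11[q0]001 (head at position 2)
Step 3: δ(q0, 0) = (q0, 1, R)  ⊢  111[q0]01 (head at position 3)
Step 4: δ(q0, 0) = (q0, 1, R)  ⊢  1111[q0]1 (head at position 4)
Step 5: δ(q0, 1) = (q0, 0, R)  ⊢  11110[q0]□ (head at position 5)
Step 6: δ(q0, □) = (q1, □, L)  ⊢  1111[q1]0□ (head at position 4)
Step 7: δ(q1, 0) = (q1, 0, L)  ⊢  111[q1]10□ (head at position 3)
Head position after 7 steps: 3

Final answer: Position 3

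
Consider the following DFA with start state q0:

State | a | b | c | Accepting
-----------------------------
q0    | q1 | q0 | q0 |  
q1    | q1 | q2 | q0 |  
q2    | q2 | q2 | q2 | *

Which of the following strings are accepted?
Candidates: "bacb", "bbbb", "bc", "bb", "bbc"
"bacb": q0 → q0 → q1 → q0 → q0; q0 is not accepting → rejected
"bbbb": q0 → q0 → q0 → q0 → q0; q0 is not accepting → rejected
"bc": q0 → q0 → q0; q0 is not accepting → rejected
"bb": q0 → q0 → q0; q0 is not accepting → rejected
"bbc": q0 → q0 → q0 → q0; q0 is not accepting → rejected

Final answer: None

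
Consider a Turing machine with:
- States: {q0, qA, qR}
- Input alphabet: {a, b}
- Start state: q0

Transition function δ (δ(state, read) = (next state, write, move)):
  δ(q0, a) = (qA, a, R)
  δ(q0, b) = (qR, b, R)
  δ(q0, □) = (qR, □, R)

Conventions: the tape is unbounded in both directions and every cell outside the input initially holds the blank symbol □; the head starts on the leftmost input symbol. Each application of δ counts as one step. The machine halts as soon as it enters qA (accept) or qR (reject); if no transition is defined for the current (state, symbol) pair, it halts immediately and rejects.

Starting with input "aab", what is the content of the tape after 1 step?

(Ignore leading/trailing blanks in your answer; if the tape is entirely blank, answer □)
Step 0: [q0]aab (head at position 0)
Step 1: δ(q0, a) = (qA, a, R)  ⊢  a[qA]ab (head at position 1)
Tape after 1 step (ignoring surrounding blanks): aab

Final answer: Tape: aab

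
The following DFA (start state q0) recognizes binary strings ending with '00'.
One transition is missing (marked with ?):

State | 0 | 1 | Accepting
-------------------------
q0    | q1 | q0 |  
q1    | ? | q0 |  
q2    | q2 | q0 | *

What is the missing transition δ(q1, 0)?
q2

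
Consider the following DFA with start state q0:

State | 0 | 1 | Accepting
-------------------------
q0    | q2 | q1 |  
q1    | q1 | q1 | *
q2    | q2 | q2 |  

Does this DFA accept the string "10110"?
Start in q0.
Read '1': q0 → q1
Read '0': q1 → q1
Read '1': q1 → q1
Read '1': q1 → q1
Read '0': q1 → q1
Final state q1 is accepting, so the string is accepted.

Final answer: Yes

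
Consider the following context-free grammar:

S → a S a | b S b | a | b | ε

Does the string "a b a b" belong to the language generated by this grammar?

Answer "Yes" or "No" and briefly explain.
Every production places the same symbol at both ends (or yields a single symbol / ε), so every derived string is a palindrome. a b a b reversed is b a b a ≠ a b a b, so it is not a palindrome and cannot be derived (already the first step fails: the string starts with a but ends with b, so neither S → a S a nor S → b S b fits).

Final answer: No - no valid derivation exists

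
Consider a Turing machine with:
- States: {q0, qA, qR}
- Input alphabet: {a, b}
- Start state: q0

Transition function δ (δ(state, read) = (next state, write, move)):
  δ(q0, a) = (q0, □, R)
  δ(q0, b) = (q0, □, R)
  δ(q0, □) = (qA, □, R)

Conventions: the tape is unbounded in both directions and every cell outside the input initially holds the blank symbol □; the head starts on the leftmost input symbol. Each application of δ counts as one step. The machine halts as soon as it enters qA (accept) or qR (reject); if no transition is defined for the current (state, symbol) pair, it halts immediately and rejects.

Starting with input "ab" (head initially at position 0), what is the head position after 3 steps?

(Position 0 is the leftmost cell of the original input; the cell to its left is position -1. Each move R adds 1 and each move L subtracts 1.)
Step 0: [q0]ab (head at position 0)
Step 1: δ(q0, a) = (q0, □, R)  ⊢  □[q0]b (head at position 1)
Step 2: δ(q0, b) = (q0, □, R)  ⊢  □□[q0]□ (head at position 2)
Step 3: δ(q0, □) = (qA, □, R)  ⊢  □□□[qA]□ (head at position 3)
Head position after 3 steps: 3

Final answer: Position 3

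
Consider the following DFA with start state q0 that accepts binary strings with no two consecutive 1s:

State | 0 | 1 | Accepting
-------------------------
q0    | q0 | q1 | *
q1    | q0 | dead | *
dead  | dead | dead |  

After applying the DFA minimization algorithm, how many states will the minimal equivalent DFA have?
All 3 states are reachable from q0, so none can be removed as unreachable.
Table-filling: first mark every (accepting, non-accepting) pair as distinguishable (accepting: {q0, q1}; non-accepting: {dead}).
Round 1: (q0, q1) on '1' go to q1 and dead, already distinguishable → mark.
Every pair of states is distinguishable, so the DFA is already minimal.
Equivalence classes: {q0}, {q1}, {dead} → 3 states.

Final answer: 3 states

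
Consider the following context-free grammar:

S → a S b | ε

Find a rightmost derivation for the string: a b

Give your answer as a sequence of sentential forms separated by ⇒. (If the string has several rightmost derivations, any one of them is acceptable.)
Start with S.
Step 1: the rightmost non-terminal is S; apply S → a S b:  a S b
Step 2: the rightmost non-terminal is S; apply S → ε:  a b

Final answer: S ⇒ a S b ⇒ a b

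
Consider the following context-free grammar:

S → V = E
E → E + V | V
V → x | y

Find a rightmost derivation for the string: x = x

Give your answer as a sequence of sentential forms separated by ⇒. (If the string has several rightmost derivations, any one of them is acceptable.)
Start with S.
Step 1: the rightmost non-terminal is S; apply S → V = E:  V = E
Step 2: the rightmost non-terminal is E; apply E → V:  V = V
Step 3: the rightmost non-terminal is V; apply V → x:  V = x
Step 4: the rightmost non-terminal is V; apply V → x:  x = x

Final answer: S ⇒ V = E ⇒ V = V ⇒ V = x ⇒ x = x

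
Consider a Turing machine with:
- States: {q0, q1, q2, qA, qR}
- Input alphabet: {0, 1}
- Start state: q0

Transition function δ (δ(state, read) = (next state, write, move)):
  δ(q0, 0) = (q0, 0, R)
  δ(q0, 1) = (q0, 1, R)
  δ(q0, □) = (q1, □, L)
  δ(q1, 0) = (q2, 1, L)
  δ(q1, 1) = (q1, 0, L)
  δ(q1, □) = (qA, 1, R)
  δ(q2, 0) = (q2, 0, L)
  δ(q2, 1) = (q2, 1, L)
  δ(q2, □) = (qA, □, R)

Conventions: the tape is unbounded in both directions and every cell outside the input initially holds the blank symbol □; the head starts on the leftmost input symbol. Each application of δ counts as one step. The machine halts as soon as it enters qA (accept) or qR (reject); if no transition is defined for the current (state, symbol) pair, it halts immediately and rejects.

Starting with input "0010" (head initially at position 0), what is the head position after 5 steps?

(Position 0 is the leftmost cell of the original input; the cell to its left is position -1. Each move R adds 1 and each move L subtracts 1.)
Step 0: [q0]0010 (head at position 0)
Step 1: δ(q0, 0) = (q0, 0, R)  ⊢  0[q0]010 (head at position 1)
Step 2: δ(q0, 0) = (q0, 0, R)  ⊢  00[q0]10 (head at position 2)
Step 3: δ(q0, 1) = (q0, 1, R)  ⊢  001[q0]0 (head at position 3)
Step 4: δ(q0, 0) = (q0, 0, R)  ⊢  0010[q0]□ (head at position 4)
Step 5: δ(q0, □) = (q1, □, L)  ⊢  001[q1]0□ (head at position 3)
Head position after 5 steps: 3

Final answer: Position 3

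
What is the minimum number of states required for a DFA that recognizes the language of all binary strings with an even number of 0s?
Language: binary strings with an even number of 0s
Lower bound (Myhill–Nerode): the prefixes ε, 0 are pairwise distinguishable:
  ε vs 0: suffix ε distinguishes them (ε has zero 0s (accepted), 0 has one 0 (rejected))
So any DFA needs at least 2 states.
Upper bound: a DFA with 2 states exists (one state per class above).
Minimum states: 2

Final answer: 2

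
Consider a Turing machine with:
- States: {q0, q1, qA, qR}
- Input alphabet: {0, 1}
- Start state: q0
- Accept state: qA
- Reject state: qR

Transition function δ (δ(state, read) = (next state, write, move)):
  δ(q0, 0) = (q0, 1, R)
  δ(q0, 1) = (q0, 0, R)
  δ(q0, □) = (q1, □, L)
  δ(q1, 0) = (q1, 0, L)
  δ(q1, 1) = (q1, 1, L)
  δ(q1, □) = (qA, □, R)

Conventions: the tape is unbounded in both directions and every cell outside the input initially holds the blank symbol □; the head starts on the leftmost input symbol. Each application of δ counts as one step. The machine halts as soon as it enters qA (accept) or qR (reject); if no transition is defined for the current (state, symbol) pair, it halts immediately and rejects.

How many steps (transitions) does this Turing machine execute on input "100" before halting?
Step 0: [q0]100 (head at position 0)
Step 1: δ(q0, 1) = (q0, 0, R)  ⊢  0[q0]00 (head at position 1)
Step 2: δ(q0, 0) = (q0, 1, R)  ⊢  01[q0]0 (head at position 2)
Step 3: δ(q0, 0) = (q0, 1, R)  ⊢  011[q0]□ (head at position 3)
Step 4: δ(q0, □) = (q1, □, L)  ⊢  01[q1]1□ (head at position 2)
Step 5: δ(q1, 1) = (q1, 1, L)  ⊢  0[q1]11□ (head at position 1)
Step 6: δ(q1, 1) = (q1, 1, L)  ⊢  [q1]011□ (head at position 0)
Step 7: δ(q1, 0) = (q1, 0, L)  ⊢  [q1]□011□ (head at position -1)
Step 8: δ(q1, □) = (qA, □, R)  ⊢  □[qA]011□ (head at position 0)
The machine is in qA, so it halts and accepts.
Number of transitions executed: 8.

Final answer: 8 steps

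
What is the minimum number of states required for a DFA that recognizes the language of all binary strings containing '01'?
Language: binary strings containing '01'
Lower bound (Myhill–Nerode): the prefixes ε, 0, 01 are pairwise distinguishable:
  ε vs 01: suffix ε distinguishes them (ε is rejected, 01 is accepted)
  0 vs 01: suffix ε distinguishes them (0 is rejected, 01 is accepted)
  ε vs 0: suffix 1 distinguishes them (ε·1 = 1 is rejected, 0·1 = 01 is accepted)
So any DFA needs at least 3 states.
Upper bound: a DFA with 3 states exists (one state per class above: 'no progress', 'last symbol 0', and 'seen 01' (accepting sink)).
Minimum states: 3

Final answer: 3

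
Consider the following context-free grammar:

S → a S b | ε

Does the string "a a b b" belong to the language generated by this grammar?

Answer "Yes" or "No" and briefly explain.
A derivation exists: S ⇒ a S b ⇒ a a S b b ⇒ a a b b (using S → a S b twice, then S → ε).

Final answer: Yes - a valid derivation exists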